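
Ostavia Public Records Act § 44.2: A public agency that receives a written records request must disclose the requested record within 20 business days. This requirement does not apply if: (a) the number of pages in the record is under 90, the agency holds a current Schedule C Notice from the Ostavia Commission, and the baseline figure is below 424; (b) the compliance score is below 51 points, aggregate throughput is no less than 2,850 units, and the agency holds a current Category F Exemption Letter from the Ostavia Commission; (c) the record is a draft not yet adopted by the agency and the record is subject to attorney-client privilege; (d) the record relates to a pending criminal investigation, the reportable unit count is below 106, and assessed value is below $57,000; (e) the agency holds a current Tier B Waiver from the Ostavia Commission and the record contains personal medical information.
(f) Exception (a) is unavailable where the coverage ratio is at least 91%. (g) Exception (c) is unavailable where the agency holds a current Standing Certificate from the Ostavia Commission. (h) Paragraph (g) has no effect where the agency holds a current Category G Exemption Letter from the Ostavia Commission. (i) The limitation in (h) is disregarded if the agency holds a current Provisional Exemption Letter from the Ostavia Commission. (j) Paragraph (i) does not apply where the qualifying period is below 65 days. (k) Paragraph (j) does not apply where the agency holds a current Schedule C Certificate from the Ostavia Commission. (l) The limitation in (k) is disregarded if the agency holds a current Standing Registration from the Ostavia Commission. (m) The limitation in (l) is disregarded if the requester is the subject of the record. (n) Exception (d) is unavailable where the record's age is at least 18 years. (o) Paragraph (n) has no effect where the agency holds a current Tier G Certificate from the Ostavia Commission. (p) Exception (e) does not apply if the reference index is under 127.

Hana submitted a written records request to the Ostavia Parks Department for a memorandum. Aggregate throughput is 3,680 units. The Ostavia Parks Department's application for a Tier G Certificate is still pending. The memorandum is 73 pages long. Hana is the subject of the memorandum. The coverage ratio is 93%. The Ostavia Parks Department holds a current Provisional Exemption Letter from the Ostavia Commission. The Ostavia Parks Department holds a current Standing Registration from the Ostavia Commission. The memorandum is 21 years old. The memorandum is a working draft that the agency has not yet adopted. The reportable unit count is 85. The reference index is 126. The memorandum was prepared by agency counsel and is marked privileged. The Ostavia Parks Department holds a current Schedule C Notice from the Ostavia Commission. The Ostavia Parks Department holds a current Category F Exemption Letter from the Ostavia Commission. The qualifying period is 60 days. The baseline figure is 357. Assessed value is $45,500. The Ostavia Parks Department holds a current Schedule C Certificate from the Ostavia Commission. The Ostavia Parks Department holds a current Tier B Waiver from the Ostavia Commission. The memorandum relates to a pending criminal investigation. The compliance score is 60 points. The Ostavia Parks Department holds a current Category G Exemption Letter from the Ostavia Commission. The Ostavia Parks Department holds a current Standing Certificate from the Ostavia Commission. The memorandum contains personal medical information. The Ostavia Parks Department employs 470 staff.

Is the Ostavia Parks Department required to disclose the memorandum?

Exception (a)'s conditions are all satisfied: the number of pages in the record is 73, under the 90 limit; a current Schedule C Notice is held; the baseline figure is 357, below the 424 limit. But: (f) operates against (a): the coverage ratio is 93%, meeting the 91% threshold. So (a) is unavailable.
Exception (b) does not apply: the compliance score is 60 points, not below 51 points.
All of (c)'s requirements are met (the memorandum is an unadopted draft; the memorandum is privileged). But: (g) operates against (c): a current Standing Certificate is held. (h) is triggered (a current Category G Exemption Letter is held), but is itself disapplied by (i): (i) operates against (h): a current Provisional Exemption Letter is held. (j) would limit (i) — the qualifying period is 60 days, below the 65 days limit — but (k) sets (j) aside: (k) applies — a current Schedule C Certificate is held. (l) is triggered (a current Standing Registration is held), but is set aside by (m): (m) operates against (l): Hana is the subject of the memorandum. Exception (c) does not apply.
All of (d)'s requirements are met (the memorandum relates to a pending investigation; the reportable unit count is 85, below the 106 limit; assessed value is $45,500, below the $57,000 limit). But: (n) operates against (d): the record's age is 21 years, meeting the 18 years threshold. (o), which would lift (n), does not operate here — there is no Tier G Certificate in force. So (d) is unavailable.
Exception (e): a current Tier B Waiver is held; the memorandum contains personal medical information — every condition holds. However, paragraph (p) must be considered: (p) is engaged — the reference index is 126, under the 127 limit. Exception (e) does not apply.
No exception is made out. the Ostavia Parks Department falls within the general rule.

Yes — the Ostavia Parks Department must disclose the memorandum.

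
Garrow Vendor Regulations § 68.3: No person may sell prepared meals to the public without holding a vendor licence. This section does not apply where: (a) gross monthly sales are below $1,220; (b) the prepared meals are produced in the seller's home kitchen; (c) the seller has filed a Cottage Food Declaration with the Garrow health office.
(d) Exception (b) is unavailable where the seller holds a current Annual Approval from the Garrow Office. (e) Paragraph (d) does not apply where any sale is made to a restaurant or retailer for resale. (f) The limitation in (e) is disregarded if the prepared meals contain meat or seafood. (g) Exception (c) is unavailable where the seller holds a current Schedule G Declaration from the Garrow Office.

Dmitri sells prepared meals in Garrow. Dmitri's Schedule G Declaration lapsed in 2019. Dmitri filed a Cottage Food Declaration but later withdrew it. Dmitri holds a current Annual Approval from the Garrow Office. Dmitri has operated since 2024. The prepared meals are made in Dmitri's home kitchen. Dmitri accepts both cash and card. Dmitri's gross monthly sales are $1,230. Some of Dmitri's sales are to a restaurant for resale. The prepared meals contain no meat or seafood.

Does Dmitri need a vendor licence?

Exception (a) does not apply: gross monthly sales are $1,230, not below $1,220.
All of (b)'s requirements are met (the prepared meals are home-kitchen produced). Applying paragraphs (d)–(f): (d) is engaged (a current Annual Approval is held), but is set aside by (e): (e) operates against (d): some sales are to a restaurant for resale. (f) does not operate here (the prepared meals contain no meat or seafood), so (e) stands. So (b) applies.
Exception (c) fails — the Cottage Food Declaration was withdrawn.

No — exception (b) applies; Dmitri is not required to hold a vendor licence.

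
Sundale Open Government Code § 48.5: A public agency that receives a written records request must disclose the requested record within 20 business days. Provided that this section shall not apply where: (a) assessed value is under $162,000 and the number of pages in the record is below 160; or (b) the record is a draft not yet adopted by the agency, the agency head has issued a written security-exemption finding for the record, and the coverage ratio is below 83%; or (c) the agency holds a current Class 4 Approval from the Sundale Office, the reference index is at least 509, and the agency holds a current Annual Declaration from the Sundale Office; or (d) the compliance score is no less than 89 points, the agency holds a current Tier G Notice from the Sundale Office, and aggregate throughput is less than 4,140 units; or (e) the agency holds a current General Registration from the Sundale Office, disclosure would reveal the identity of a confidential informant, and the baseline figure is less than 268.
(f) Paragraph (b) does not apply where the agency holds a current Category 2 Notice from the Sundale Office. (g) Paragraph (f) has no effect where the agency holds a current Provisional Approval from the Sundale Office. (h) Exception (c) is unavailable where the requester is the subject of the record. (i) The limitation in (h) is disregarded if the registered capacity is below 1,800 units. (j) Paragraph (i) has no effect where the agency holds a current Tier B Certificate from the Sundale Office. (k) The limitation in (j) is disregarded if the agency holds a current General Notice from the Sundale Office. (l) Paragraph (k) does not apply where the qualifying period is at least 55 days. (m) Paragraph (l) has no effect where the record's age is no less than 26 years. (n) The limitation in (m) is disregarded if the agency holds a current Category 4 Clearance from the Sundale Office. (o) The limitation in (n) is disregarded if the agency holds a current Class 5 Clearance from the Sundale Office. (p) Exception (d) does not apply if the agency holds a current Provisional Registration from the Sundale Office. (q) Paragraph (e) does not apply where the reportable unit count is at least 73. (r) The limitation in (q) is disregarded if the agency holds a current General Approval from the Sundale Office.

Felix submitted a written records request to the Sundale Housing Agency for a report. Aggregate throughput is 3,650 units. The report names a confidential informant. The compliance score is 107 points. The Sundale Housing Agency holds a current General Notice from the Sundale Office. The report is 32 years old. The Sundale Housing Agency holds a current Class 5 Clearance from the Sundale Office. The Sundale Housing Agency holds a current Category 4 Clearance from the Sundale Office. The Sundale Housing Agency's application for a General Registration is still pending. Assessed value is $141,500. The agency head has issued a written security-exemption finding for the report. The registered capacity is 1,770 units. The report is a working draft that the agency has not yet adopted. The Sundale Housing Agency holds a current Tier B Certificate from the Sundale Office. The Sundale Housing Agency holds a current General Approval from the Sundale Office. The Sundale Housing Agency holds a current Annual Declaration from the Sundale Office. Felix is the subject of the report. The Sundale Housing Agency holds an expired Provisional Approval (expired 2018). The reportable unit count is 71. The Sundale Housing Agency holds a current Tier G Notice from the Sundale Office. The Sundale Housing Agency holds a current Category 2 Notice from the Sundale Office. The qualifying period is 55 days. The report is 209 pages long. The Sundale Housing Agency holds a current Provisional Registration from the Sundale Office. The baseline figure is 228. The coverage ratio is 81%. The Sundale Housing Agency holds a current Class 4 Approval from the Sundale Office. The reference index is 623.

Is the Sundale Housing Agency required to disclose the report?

Exception (a) does not apply: the number of pages in the record is 209, not below 160.
Exception (b)'s conditions are all satisfied: the report is an unadopted draft; a written security-exemption finding has been issued; the coverage ratio is 81%, below the 83% limit. But applying paragraphs (f)–(g): (f) is triggered — a current Category 2 Notice is held. (g) is inapplicable (no current Provisional Approval is held), so (f) stands. (b) is therefore removed.
All of (c)'s requirements are met (a current Class 4 Approval is held; the reference index is 623, meeting the 509 threshold; a current Annual Declaration is held). Applying paragraphs (h)–(o): (h) would limit (c) — Felix is the subject of the report — but (i) sets (h) aside: (i) is engaged — the registered capacity is 1,770 units, below the 1,800 units limit. (j) would limit (i) — a current Tier B Certificate is held — but (k) sets (j) aside: (k) operates against (j): a current General Notice is held. (l) would limit (k) — the qualifying period is 55 days, meeting the 55 days threshold — but (m) sets (l) aside: (m) operates against (l): the record's age is 32 years, meeting the 26 years threshold. (n) would limit (m) — a current Category 4 Clearance is held — but (o) sets (n) aside: (o) operates against (n): a current Class 5 Clearance is held. (c) remains available.
Exception (d): the compliance score is 107 points, meeting the 89 points threshold; a current Tier G Notice is held; aggregate throughput is 3,650 units, less than the 4,140 units limit — every condition holds. Turning to paragraph (p): (p) operates against (d): a current Provisional Registration is held. (d) is therefore removed.
Exception (e) does not apply: there is no General Registration in force.

No — exception (c) applies; the Sundale Housing Agency is not required to disclose the report.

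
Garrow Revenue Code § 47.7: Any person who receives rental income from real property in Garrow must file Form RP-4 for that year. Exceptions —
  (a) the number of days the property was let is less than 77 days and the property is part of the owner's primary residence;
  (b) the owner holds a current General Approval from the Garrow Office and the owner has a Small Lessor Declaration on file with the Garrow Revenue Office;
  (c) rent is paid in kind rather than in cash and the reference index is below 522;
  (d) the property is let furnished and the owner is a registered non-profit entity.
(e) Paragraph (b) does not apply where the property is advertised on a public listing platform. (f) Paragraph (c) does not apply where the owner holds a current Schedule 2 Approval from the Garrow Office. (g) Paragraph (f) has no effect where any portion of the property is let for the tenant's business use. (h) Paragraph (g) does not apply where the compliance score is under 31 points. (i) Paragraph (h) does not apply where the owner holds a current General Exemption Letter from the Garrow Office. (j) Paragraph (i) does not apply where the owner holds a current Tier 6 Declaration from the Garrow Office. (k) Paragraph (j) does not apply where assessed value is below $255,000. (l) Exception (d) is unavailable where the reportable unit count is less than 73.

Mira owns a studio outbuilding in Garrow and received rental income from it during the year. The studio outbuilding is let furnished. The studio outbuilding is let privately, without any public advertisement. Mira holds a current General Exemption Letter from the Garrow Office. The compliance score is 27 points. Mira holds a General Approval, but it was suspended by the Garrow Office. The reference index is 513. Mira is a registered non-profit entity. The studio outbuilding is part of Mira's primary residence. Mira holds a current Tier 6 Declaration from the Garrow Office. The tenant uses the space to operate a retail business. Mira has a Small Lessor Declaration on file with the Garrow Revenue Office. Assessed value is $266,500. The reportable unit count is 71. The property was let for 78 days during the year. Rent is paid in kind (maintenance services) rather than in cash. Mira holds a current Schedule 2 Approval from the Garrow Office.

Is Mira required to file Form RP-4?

Yes — Mira must file Form RP-4.

Exception (a) requires that the number of days the property was let is less than 77 days; but the number of days the property was let is 78 days, not less than 77 days, so (a) is unavailable.
Exception (b) does not apply: there is no General Approval in force.
Exception (c)'s conditions are all satisfied: rent is paid in kind; the reference index is 513, below the 522 limit. However, paragraphs (f)–(k) must be considered: (f) is engaged — a current Schedule 2 Approval is held. (g) would limit (f) — the space is let for business use — but (h) sets (g) aside: (h) operates — the compliance score is 27 points, under the 31 points limit. (i) would limit (h) — a current General Exemption Letter is held — but (j) sets (i) aside: (j) operates against (i): a current Tier 6 Declaration is held. (k), which would lift (j), is not engaged — assessed value is $266,500, not below $255,000. So (c) is unavailable.
Exception (d): the property is let furnished; Mira is a registered non-profit — every condition holds. But: (l) operates against (d): the reportable unit count is 71, less than the 73 limit. (d) is therefore removed.
Every exception is unavailable, so the rule governs.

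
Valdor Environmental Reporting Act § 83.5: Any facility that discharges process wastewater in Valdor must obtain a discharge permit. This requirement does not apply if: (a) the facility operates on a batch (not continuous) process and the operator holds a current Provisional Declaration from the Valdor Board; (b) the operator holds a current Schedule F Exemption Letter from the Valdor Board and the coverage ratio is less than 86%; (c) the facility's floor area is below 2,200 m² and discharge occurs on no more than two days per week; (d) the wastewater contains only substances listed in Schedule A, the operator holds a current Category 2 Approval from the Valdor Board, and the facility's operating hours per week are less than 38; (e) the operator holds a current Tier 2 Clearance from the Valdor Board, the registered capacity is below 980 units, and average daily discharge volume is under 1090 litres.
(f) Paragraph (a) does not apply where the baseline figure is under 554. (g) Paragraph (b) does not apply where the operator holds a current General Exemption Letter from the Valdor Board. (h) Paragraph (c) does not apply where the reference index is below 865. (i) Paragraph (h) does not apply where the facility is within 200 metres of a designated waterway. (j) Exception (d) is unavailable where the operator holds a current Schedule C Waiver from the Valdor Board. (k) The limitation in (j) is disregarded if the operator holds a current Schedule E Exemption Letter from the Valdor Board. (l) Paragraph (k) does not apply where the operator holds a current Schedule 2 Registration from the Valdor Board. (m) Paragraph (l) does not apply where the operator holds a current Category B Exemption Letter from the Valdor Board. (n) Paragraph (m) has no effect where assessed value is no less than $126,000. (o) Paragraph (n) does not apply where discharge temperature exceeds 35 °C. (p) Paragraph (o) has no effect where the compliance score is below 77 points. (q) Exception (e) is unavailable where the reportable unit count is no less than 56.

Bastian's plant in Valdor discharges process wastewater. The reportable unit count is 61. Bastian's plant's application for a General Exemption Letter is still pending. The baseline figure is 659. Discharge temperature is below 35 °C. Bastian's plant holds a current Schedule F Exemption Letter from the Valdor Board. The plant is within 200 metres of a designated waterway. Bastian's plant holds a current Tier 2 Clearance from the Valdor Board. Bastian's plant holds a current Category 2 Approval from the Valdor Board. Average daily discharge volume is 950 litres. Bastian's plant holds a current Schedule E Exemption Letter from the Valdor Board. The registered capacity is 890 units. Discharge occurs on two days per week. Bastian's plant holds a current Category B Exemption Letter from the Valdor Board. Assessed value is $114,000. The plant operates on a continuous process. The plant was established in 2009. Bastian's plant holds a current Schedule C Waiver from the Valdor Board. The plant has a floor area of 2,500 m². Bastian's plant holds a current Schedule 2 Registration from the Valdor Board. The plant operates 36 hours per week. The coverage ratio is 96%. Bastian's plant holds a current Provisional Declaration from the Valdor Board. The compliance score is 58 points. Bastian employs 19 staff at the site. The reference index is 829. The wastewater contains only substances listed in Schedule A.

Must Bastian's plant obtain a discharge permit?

No — exception (d) applies; Bastian's plant is not required to obtain a discharge permit.

Exception (a) requires that the facility operates on a batch (not continuous) process; but the facility operates on a continuous process, so (a) is unavailable.
Exception (b) fails — the coverage ratio is 96%, not less than 86%.
Exception (c) fails — the facility's floor area is 2,500 m², not below 2,200 m².
All of (d)'s requirements are met (the wastewater is Schedule-A-only; a current Category 2 Approval is held; the facility's operating hours per week are 36, less than the 38 limit). Under paragraphs (j)–(p): (j) would limit (d) — a current Schedule C Waiver is held — but (k) sets (j) aside: (k) operates against (j): a current Schedule E Exemption Letter is held. (l) would limit (k) — a current Schedule 2 Registration is held — but (m) sets (l) aside: (m) operates against (l): a current Category B Exemption Letter is held. (n), which would lift (m), is not triggered — assessed value is $114,000, short of $126,000. Exception (d) stands.
Exception (e) is satisfied on its face — a current Tier 2 Clearance is held; the registered capacity is 890 units, below the 980 units limit; average daily discharge volume is 950 litres, under the 1090 litres limit. However, paragraph (q) must be considered: (q) operates against (e): the reportable unit count is 61, meeting the 56 threshold. (e) is therefore removed.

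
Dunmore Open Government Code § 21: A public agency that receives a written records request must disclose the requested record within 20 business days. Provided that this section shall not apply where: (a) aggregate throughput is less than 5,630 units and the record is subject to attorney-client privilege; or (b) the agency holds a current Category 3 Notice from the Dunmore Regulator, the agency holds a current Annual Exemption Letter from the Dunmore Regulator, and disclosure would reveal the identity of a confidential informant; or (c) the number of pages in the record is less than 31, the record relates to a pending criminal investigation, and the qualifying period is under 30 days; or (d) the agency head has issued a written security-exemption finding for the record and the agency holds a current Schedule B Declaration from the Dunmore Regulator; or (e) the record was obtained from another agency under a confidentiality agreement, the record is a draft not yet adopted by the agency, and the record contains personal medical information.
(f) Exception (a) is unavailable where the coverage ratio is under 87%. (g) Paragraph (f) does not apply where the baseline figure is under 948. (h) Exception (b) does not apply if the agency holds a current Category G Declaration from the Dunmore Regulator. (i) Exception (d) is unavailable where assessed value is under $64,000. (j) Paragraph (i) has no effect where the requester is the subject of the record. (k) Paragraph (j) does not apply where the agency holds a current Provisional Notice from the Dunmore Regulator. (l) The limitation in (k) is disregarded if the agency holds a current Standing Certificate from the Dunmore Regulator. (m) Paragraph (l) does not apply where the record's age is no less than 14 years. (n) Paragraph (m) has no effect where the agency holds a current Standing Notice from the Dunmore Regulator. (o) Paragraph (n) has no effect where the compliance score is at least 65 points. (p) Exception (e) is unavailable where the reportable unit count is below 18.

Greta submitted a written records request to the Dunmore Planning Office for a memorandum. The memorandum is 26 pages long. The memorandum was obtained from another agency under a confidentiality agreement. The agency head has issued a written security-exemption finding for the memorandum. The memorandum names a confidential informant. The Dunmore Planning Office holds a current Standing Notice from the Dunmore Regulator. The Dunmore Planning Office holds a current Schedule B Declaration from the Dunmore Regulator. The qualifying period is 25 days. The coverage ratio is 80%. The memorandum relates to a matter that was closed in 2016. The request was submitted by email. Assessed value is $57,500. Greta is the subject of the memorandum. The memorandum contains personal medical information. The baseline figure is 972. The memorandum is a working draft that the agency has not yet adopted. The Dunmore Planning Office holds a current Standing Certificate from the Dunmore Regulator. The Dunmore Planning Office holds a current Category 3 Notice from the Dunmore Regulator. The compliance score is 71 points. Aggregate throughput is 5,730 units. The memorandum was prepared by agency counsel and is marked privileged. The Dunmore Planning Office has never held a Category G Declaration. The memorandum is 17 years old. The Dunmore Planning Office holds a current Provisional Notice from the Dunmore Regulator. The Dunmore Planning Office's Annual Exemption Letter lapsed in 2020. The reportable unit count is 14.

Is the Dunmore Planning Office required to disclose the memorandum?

Yes — the Dunmore Planning Office must disclose the memorandum.

Exception (a) does not apply: aggregate throughput is 5,730 units, not less than 5,630 units.
Exception (b) fails — the Annual Exemption Letter is not current.
Exception (c) requires that the record relates to a pending criminal investigation; but the memorandum relates to a closed matter, so (c) is unavailable.
All of (d)'s requirements are met (a written security-exemption finding has been issued; a current Schedule B Declaration is held). However, paragraphs (i)–(o) must be considered: (i) is engaged — assessed value is $57,500, under the $64,000 limit. (j) applies (Greta is the subject of the memorandum), but yields to (k): (k) operates against (j): a current Provisional Notice is held. (l) would limit (k) — a current Standing Certificate is held — but (m) sets (l) aside: (m) operates against (l): the record's age is 17 years, meeting the 14 years threshold. (n) applies (a current Standing Notice is held), but yields to (o): (o) is engaged — the compliance score is 71 points, meeting the 65 points threshold. (d) is therefore removed.
Exception (e): the memorandum was obtained under a confidentiality agreement; the memorandum is an unadopted draft; the memorandum contains personal medical information — every condition holds. Turning to paragraph (p): (p) is triggered — the reportable unit count is 14, below the 18 limit. Exception (e) does not apply.
No exception applies. The general rule governs.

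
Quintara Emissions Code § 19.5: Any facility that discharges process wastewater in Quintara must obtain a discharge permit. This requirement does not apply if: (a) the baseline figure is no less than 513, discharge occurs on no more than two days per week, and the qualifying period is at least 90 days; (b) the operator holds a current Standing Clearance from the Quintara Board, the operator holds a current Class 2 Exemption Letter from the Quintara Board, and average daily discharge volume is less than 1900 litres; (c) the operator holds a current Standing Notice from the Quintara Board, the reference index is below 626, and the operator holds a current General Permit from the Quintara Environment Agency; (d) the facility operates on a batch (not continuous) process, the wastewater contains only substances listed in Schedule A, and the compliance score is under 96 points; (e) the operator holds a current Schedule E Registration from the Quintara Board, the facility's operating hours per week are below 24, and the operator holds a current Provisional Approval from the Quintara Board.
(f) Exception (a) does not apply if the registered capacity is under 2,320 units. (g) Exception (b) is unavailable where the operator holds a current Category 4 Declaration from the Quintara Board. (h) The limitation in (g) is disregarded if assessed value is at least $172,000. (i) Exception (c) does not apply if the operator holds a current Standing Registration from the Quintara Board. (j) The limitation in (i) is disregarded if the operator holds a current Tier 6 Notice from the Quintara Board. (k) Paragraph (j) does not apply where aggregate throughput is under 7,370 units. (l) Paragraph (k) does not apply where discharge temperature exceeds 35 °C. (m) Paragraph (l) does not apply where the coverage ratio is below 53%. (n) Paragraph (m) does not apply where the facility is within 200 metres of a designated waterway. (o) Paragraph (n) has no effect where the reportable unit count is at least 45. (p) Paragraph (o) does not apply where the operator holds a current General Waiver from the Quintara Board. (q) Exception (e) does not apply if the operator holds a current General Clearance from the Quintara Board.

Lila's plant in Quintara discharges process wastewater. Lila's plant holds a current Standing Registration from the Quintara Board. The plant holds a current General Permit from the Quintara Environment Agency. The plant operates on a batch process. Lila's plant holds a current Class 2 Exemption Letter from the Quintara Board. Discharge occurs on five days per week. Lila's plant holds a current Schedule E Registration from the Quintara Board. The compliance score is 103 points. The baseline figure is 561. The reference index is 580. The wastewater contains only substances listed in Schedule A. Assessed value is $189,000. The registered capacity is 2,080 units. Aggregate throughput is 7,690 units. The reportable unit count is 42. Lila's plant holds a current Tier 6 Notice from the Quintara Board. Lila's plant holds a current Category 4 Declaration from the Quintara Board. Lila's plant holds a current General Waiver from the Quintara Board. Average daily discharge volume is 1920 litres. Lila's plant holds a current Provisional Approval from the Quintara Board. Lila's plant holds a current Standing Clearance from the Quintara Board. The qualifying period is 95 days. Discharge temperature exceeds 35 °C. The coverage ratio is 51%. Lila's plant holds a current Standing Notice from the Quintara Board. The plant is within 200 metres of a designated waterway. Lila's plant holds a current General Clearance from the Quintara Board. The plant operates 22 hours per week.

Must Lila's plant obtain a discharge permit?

Exception (a) requires that discharge occurs on no more than two days per week; but discharge occurs on five days per week, so (a) is unavailable.
Exception (b) fails — average daily discharge volume is 1920 litres, not less than 1900 litres.
Exception (c)'s conditions are all satisfied: a current Standing Notice is held; the reference index is 580, below the 626 limit; a current General Permit is held. Under paragraphs (i)–(p): (i) is triggered (a current Standing Registration is held), but is itself disapplied by (j): (j) operates against (i): a current Tier 6 Notice is held. (k), which would lift (j), is not engaged — aggregate throughput is 7,690 units, not under 7,370 units. So (c) applies.
Exception (d) does not apply: the compliance score is 103 points, not under 96 points.
All of (e)'s requirements are met (a current Schedule E Registration is held; the facility's operating hours per week are 22, below the 24 limit; a current Provisional Approval is held). Turning to paragraph (q): (q) is engaged — a current General Clearance is held. (e) is therefore removed.

No — exception (c) applies; Lila's plant is not required to obtain a discharge permit.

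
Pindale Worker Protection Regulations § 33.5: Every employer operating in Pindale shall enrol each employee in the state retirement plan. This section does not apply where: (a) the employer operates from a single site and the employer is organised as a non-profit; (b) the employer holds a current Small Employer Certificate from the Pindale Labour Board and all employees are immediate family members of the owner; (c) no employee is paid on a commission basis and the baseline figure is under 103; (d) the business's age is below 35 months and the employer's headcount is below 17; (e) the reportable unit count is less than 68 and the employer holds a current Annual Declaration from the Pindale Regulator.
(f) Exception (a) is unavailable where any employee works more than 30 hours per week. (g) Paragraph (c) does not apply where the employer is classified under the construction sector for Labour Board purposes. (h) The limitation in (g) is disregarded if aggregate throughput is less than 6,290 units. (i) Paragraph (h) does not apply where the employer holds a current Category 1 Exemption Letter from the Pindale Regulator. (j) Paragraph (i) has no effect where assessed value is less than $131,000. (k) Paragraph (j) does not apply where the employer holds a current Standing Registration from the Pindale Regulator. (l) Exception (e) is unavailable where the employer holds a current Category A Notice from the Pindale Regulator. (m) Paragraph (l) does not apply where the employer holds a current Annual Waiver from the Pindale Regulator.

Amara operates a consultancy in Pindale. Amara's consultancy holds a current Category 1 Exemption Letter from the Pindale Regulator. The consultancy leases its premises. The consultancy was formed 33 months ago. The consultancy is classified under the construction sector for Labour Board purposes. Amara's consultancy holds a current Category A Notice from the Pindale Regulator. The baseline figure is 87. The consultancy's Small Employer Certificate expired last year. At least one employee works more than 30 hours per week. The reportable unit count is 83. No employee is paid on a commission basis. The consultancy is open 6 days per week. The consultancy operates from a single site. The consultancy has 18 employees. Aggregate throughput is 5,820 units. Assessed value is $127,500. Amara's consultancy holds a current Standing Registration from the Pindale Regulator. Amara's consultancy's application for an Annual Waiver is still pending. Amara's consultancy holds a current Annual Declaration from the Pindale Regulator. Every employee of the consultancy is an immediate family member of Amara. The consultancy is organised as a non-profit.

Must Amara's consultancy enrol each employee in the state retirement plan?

All of (a)'s requirements are met (the employer operates from a single site; the employer is a non-profit). But: (f) applies — at least one employee exceeds 30 hours/week. Exception (a) does not apply.
Exception (b) fails — the Small Employer Certificate has expired.
Exception (c): no employee is paid on commission; the baseline figure is 87, under the 103 limit — every condition holds. Turning to paragraphs (g)–(k): (g) operates against (c): the consultancy is classified under the construction sector. (h) operates (aggregate throughput is 5,820 units, less than the 6,290 units limit), but is set aside by (i): (i) is engaged — a current Category 1 Exemption Letter is held. (j) would limit (i) — assessed value is $127,500, less than the $131,000 limit — but (k) sets (j) aside: (k) operates against (j): a current Standing Registration is held. So (c) is unavailable.
Exception (d) requires that the employer's headcount is below 17; but the employer's headcount is 18, not below 17, so (d) is unavailable.
Exception (e) fails — the reportable unit count is 83, not less than 68.
Every exception is unavailable, so the rule governs.

Yes — Amara's consultancy must enrol each employee in the state retirement plan.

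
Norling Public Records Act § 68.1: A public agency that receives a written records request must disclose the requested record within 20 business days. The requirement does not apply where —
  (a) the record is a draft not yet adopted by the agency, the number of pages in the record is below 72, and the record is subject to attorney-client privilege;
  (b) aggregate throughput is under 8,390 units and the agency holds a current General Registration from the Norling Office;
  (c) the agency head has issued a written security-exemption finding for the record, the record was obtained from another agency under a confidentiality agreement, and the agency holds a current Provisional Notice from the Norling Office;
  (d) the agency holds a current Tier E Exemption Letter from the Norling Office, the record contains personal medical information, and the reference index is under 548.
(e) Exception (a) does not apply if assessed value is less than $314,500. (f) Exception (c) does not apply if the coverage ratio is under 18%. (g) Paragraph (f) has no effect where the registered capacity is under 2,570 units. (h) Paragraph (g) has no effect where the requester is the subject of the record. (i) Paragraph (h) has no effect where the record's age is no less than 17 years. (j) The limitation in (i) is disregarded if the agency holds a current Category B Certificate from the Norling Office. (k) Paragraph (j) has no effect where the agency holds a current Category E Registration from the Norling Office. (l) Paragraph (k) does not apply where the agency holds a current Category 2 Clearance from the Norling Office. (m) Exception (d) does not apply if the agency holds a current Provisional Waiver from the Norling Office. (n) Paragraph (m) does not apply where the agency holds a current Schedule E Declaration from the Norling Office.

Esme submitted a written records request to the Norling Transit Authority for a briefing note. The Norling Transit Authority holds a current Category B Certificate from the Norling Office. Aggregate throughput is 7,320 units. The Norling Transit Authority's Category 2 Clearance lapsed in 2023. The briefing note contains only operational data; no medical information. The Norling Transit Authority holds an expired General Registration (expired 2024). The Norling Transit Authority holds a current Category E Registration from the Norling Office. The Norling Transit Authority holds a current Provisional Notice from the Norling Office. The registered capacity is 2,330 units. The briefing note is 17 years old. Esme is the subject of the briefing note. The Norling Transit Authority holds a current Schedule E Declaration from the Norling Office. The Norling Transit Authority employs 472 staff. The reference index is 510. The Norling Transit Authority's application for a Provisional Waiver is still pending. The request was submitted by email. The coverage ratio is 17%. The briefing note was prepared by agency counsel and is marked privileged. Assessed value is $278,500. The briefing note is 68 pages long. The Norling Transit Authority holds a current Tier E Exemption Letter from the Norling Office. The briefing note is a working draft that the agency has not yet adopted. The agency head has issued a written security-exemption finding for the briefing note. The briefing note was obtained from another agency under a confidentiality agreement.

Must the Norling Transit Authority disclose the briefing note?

Exception (a)'s conditions are all satisfied: the briefing note is an unadopted draft; the number of pages in the record is 68, below the 72 limit; the briefing note is privileged. However, paragraph (e) must be considered: (e) operates against (a): assessed value is $278,500, less than the $314,500 limit. (a) is therefore removed.
Exception (b) requires that the agency holds a current General Registration from the Norling Office; but there is no General Registration in force, so (b) is unavailable.
Exception (c): a written security-exemption finding has been issued; the briefing note was obtained under a confidentiality agreement; a current Provisional Notice is held — every condition holds. As to paragraphs (f)–(l): (f) is engaged (the coverage ratio is 17%, under the 18% limit), but is displaced by (g): (g) operates against (f): the registered capacity is 2,330 units, under the 2,570 units limit. (h) would limit (g) — Esme is the subject of the briefing note — but (i) sets (h) aside: (i) operates against (h): the record's age is 17 years, meeting the 17 years threshold. (j) would limit (i) — a current Category B Certificate is held — but (k) sets (j) aside: (k) operates — a current Category E Registration is held. (l) does not operate here (there is no Category 2 Clearance in force), so (k) stands. Exception (c) stands.
Exception (d) requires that the record contains personal medical information; but the briefing note contains only operational data, so (d) is unavailable.

No — exception (c) applies; the Norling Transit Authority is not required to disclose the briefing note.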